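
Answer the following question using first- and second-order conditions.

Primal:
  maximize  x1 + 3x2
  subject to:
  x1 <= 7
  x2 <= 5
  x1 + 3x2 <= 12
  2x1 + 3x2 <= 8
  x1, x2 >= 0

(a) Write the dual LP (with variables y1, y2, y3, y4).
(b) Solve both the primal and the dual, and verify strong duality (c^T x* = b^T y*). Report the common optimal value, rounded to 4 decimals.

The standard primal-dual pair for 'max c^T x s.t. A x <= b, x >= 0' is:
  Dual:  min b^T y  s.t.  A^T y >= c,  y >= 0.

So the dual LP is:
  minimize  7y1 + 5y2 + 12y3 + 8y4
  subject to:
    y1 + y3 + 2y4 >= 1
    y2 + 3y3 + 3y4 >= 3
    y1, y2, y3, y4 >= 0

Solving the primal: x* = (0, 2.6667).
  primal value c^T x* = 8.
Solving the dual: y* = (0, 0, 0, 1).
  dual value b^T y* = 8.
Strong duality: c^T x* = b^T y*. Confirmed.

8


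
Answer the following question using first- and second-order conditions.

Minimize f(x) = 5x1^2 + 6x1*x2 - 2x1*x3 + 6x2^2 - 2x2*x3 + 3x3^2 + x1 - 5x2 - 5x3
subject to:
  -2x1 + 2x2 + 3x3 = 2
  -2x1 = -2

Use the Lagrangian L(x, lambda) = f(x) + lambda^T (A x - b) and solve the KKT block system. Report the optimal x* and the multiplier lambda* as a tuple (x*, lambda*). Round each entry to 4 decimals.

Form the Lagrangian:
  L(x, lambda) = (1/2) x^T Q x + c^T x + lambda^T (A x - b)
Stationarity (grad_x L = 0): Q x + c + A^T lambda = 0.
Primal feasibility: A x = b.

This gives the KKT block system:
  [ Q   A^T ] [ x     ]   [-c ]
  [ A    0  ] [ lambda ] = [ b ]

Solving the linear system:
  x*      = (1, 0.1346, 1.2436)
  lambda* = (-0.0641, 4.7244)
  f(x*)   = 1.8429

x* = (1, 0.1346, 1.2436), lambda* = (-0.0641, 4.7244)


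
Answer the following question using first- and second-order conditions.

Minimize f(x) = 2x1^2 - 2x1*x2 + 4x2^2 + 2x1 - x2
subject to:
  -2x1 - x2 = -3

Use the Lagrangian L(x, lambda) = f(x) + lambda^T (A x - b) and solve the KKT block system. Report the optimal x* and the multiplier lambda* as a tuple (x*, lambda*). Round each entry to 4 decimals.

Form the Lagrangian:
  L(x, lambda) = (1/2) x^T Q x + c^T x + lambda^T (A x - b)
Stationarity (grad_x L = 0): Q x + c + A^T lambda = 0.
Primal feasibility: A x = b.

This gives the KKT block system:
  [ Q   A^T ] [ x     ]   [-c ]
  [ A    0  ] [ lambda ] = [ b ]

Solving the linear system:
  x*      = (1.1364, 0.7273)
  lambda* = (2.5455)
  f(x*)   = 4.5909

x* = (1.1364, 0.7273), lambda* = (2.5455)


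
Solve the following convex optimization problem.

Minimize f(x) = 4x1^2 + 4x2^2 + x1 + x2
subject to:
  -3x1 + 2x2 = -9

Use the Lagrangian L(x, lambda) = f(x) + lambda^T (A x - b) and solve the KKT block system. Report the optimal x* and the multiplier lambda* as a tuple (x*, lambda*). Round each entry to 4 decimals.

Form the Lagrangian:
  L(x, lambda) = (1/2) x^T Q x + c^T x + lambda^T (A x - b)
Stationarity (grad_x L = 0): Q x + c + A^T lambda = 0.
Primal feasibility: A x = b.

This gives the KKT block system:
  [ Q   A^T ] [ x     ]   [-c ]
  [ A    0  ] [ lambda ] = [ b ]

Solving the linear system:
  x*      = (1.9808, -1.5288)
  lambda* = (5.6154)
  f(x*)   = 25.4952

x* = (1.9808, -1.5288), lambda* = (5.6154)


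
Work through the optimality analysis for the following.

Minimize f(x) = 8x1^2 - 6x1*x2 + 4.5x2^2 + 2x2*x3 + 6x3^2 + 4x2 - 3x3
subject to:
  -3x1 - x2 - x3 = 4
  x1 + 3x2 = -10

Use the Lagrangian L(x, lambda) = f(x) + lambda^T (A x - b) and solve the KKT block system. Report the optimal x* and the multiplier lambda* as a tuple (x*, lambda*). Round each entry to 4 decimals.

Form the Lagrangian:
  L(x, lambda) = (1/2) x^T Q x + c^T x + lambda^T (A x - b)
Stationarity (grad_x L = 0): Q x + c + A^T lambda = 0.
Primal feasibility: A x = b.

This gives the KKT block system:
  [ Q   A^T ] [ x     ]   [-c ]
  [ A    0  ] [ lambda ] = [ b ]

Solving the linear system:
  x*      = (-0.6936, -3.1021, 1.183)
  lambda* = (4.9919, 7.4611)
  f(x*)   = 19.3428

x* = (-0.6936, -3.1021, 1.183), lambda* = (4.9919, 7.4611)


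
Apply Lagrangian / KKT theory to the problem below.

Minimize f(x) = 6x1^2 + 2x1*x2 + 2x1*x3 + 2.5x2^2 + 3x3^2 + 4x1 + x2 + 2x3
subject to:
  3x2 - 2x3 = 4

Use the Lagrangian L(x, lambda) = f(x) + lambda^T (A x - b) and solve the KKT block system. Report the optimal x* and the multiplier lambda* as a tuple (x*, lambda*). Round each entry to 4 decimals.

Form the Lagrangian:
  L(x, lambda) = (1/2) x^T Q x + c^T x + lambda^T (A x - b)
Stationarity (grad_x L = 0): Q x + c + A^T lambda = 0.
Primal feasibility: A x = b.

This gives the KKT block system:
  [ Q   A^T ] [ x     ]   [-c ]
  [ A    0  ] [ lambda ] = [ b ]

Solving the linear system:
  x*      = (-0.3553, 0.8528, -0.7208)
  lambda* = (-1.5178)
  f(x*)   = 2.0305

x* = (-0.3553, 0.8528, -0.7208), lambda* = (-1.5178)


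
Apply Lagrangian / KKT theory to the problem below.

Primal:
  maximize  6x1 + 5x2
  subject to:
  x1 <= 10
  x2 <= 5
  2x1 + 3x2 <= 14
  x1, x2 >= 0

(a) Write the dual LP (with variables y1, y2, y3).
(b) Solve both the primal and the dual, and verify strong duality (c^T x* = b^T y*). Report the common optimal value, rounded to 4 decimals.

The standard primal-dual pair for 'max c^T x s.t. A x <= b, x >= 0' is:
  Dual:  min b^T y  s.t.  A^T y >= c,  y >= 0.

So the dual LP is:
  minimize  10y1 + 5y2 + 14y3
  subject to:
    y1 + 2y3 >= 6
    y2 + 3y3 >= 5
    y1, y2, y3 >= 0

Solving the primal: x* = (7, 0).
  primal value c^T x* = 42.
Solving the dual: y* = (0, 0, 3).
  dual value b^T y* = 42.
Strong duality: c^T x* = b^T y*. Confirmed.

42


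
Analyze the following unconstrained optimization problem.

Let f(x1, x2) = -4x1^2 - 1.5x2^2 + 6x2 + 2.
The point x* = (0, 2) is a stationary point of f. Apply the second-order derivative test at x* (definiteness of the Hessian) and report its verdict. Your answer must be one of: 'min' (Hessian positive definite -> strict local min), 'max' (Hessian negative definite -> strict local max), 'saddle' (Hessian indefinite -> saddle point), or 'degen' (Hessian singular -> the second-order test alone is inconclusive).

Compute the Hessian H = grad^2 f:
  H = [[-8, 0], [0, -3]]
Verify stationarity: grad f(x*) = H x* + g = (0, 0).
Eigenvalues of H: -8, -3.
Both eigenvalues < 0, so H is negative definite -> x* is a strict local max.

max


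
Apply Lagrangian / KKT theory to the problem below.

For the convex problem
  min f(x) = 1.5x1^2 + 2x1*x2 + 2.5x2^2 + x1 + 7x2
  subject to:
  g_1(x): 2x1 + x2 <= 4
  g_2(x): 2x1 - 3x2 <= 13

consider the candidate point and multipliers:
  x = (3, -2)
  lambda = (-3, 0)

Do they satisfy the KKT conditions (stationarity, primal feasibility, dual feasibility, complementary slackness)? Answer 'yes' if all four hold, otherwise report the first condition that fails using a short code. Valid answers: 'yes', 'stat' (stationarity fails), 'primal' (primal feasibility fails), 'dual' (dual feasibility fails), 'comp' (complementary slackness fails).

Gradient of f: grad f(x) = Q x + c = (6, 3)
Constraint values g_i(x) = a_i^T x - b_i:
  g_1((3, -2)) = 0
  g_2((3, -2)) = -1
Stationarity residual: grad f(x) + sum_i lambda_i a_i = (0, 0)
  -> stationarity OK
Primal feasibility (all g_i <= 0): OK
Dual feasibility (all lambda_i >= 0): FAILS
Complementary slackness (lambda_i * g_i(x) = 0 for all i): OK

Verdict: the first failing condition is dual_feasibility -> dual.

dual


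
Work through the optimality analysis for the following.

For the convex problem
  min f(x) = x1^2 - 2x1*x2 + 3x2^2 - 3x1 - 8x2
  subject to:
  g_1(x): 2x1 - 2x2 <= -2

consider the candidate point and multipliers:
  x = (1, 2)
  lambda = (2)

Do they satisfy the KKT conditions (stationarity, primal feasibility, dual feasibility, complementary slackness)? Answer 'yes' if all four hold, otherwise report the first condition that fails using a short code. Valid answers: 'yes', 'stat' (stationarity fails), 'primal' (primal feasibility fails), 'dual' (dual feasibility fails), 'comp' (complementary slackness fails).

Gradient of f: grad f(x) = Q x + c = (-5, 2)
Constraint values g_i(x) = a_i^T x - b_i:
  g_1((1, 2)) = 0
Stationarity residual: grad f(x) + sum_i lambda_i a_i = (-1, -2)
  -> stationarity FAILS
Primal feasibility (all g_i <= 0): OK
Dual feasibility (all lambda_i >= 0): OK
Complementary slackness (lambda_i * g_i(x) = 0 for all i): OK

Verdict: the first failing condition is stationarity -> stat.

stat


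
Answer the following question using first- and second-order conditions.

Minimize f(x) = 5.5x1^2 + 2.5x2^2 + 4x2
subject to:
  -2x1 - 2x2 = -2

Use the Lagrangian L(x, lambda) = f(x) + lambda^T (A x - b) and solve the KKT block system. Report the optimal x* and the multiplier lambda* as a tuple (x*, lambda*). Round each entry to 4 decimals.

Form the Lagrangian:
  L(x, lambda) = (1/2) x^T Q x + c^T x + lambda^T (A x - b)
Stationarity (grad_x L = 0): Q x + c + A^T lambda = 0.
Primal feasibility: A x = b.

This gives the KKT block system:
  [ Q   A^T ] [ x     ]   [-c ]
  [ A    0  ] [ lambda ] = [ b ]

Solving the linear system:
  x*      = (0.5625, 0.4375)
  lambda* = (3.0938)
  f(x*)   = 3.9688

x* = (0.5625, 0.4375), lambda* = (3.0938)


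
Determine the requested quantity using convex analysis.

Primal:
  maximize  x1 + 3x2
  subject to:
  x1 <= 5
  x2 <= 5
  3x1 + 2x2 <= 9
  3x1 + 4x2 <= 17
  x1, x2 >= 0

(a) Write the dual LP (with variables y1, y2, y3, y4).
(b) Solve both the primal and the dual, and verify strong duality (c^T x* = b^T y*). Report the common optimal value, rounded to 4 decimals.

The standard primal-dual pair for 'max c^T x s.t. A x <= b, x >= 0' is:
  Dual:  min b^T y  s.t.  A^T y >= c,  y >= 0.

So the dual LP is:
  minimize  5y1 + 5y2 + 9y3 + 17y4
  subject to:
    y1 + 3y3 + 3y4 >= 1
    y2 + 2y3 + 4y4 >= 3
    y1, y2, y3, y4 >= 0

Solving the primal: x* = (0, 4.25).
  primal value c^T x* = 12.75.
Solving the dual: y* = (0, 0, 0, 0.75).
  dual value b^T y* = 12.75.
Strong duality: c^T x* = b^T y*. Confirmed.

12.75


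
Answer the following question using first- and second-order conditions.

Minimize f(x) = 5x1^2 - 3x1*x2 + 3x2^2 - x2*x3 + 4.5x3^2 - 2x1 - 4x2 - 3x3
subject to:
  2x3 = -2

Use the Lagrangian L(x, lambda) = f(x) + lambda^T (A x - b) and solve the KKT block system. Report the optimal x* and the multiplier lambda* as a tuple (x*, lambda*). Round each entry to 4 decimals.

Form the Lagrangian:
  L(x, lambda) = (1/2) x^T Q x + c^T x + lambda^T (A x - b)
Stationarity (grad_x L = 0): Q x + c + A^T lambda = 0.
Primal feasibility: A x = b.

This gives the KKT block system:
  [ Q   A^T ] [ x     ]   [-c ]
  [ A    0  ] [ lambda ] = [ b ]

Solving the linear system:
  x*      = (0.4118, 0.7059, -1)
  lambda* = (6.3529)
  f(x*)   = 6.0294

x* = (0.4118, 0.7059, -1), lambda* = (6.3529)


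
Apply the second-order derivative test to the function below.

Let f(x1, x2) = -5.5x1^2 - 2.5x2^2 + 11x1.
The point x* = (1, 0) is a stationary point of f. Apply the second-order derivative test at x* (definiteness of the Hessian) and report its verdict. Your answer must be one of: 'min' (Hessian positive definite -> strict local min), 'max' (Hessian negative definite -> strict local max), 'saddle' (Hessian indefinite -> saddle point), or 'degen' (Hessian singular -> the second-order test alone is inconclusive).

Compute the Hessian H = grad^2 f:
  H = [[-11, 0], [0, -5]]
Verify stationarity: grad f(x*) = H x* + g = (0, 0).
Eigenvalues of H: -11, -5.
Both eigenvalues < 0, so H is negative definite -> x* is a strict local max.

max


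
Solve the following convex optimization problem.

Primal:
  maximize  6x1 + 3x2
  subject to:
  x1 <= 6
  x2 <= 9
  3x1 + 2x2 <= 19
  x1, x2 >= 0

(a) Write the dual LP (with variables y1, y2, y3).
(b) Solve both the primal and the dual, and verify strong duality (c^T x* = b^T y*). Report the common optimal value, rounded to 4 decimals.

The standard primal-dual pair for 'max c^T x s.t. A x <= b, x >= 0' is:
  Dual:  min b^T y  s.t.  A^T y >= c,  y >= 0.

So the dual LP is:
  minimize  6y1 + 9y2 + 19y3
  subject to:
    y1 + 3y3 >= 6
    y2 + 2y3 >= 3
    y1, y2, y3 >= 0

Solving the primal: x* = (6, 0.5).
  primal value c^T x* = 37.5.
Solving the dual: y* = (1.5, 0, 1.5).
  dual value b^T y* = 37.5.
Strong duality: c^T x* = b^T y*. Confirmed.

37.5


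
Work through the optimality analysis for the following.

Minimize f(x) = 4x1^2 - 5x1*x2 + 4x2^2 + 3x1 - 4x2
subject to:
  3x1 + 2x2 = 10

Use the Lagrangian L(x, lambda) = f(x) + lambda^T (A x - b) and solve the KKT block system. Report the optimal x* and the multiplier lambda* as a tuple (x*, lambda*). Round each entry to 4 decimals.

Form the Lagrangian:
  L(x, lambda) = (1/2) x^T Q x + c^T x + lambda^T (A x - b)
Stationarity (grad_x L = 0): Q x + c + A^T lambda = 0.
Primal feasibility: A x = b.

This gives the KKT block system:
  [ Q   A^T ] [ x     ]   [-c ]
  [ A    0  ] [ lambda ] = [ b ]

Solving the linear system:
  x*      = (1.8537, 2.2195)
  lambda* = (-2.2439)
  f(x*)   = 9.561

x* = (1.8537, 2.2195), lambda* = (-2.2439)


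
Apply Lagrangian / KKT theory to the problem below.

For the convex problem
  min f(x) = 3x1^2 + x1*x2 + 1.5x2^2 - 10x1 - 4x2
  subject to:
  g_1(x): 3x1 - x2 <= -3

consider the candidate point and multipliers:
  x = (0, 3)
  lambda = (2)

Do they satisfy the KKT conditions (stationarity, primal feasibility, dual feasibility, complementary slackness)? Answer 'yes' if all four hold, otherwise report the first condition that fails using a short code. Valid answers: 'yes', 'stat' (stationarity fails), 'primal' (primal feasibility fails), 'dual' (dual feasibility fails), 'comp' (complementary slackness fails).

Gradient of f: grad f(x) = Q x + c = (-7, 5)
Constraint values g_i(x) = a_i^T x - b_i:
  g_1((0, 3)) = 0
Stationarity residual: grad f(x) + sum_i lambda_i a_i = (-1, 3)
  -> stationarity FAILS
Primal feasibility (all g_i <= 0): OK
Dual feasibility (all lambda_i >= 0): OK
Complementary slackness (lambda_i * g_i(x) = 0 for all i): OK

Verdict: the first failing condition is stationarity -> stat.

stat


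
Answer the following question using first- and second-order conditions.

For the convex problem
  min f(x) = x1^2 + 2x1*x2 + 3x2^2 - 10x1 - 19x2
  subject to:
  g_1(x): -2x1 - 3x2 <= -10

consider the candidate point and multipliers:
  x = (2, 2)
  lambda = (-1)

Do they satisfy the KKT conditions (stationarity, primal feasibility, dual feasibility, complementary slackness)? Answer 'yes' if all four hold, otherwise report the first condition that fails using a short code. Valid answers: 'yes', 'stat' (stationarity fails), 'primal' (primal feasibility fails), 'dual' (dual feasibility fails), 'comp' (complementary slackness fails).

Gradient of f: grad f(x) = Q x + c = (-2, -3)
Constraint values g_i(x) = a_i^T x - b_i:
  g_1((2, 2)) = 0
Stationarity residual: grad f(x) + sum_i lambda_i a_i = (0, 0)
  -> stationarity OK
Primal feasibility (all g_i <= 0): OK
Dual feasibility (all lambda_i >= 0): FAILS
Complementary slackness (lambda_i * g_i(x) = 0 for all i): OK

Verdict: the first failing condition is dual_feasibility -> dual.

dual


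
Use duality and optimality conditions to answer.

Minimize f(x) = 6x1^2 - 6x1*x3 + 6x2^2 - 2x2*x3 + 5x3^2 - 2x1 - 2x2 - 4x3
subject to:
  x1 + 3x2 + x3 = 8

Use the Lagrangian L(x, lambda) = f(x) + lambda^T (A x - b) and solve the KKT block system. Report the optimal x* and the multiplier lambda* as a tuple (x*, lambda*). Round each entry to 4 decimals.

Form the Lagrangian:
  L(x, lambda) = (1/2) x^T Q x + c^T x + lambda^T (A x - b)
Stationarity (grad_x L = 0): Q x + c + A^T lambda = 0.
Primal feasibility: A x = b.

This gives the KKT block system:
  [ Q   A^T ] [ x     ]   [-c ]
  [ A    0  ] [ lambda ] = [ b ]

Solving the linear system:
  x*      = (1.5, 1.5, 2)
  lambda* = (-4)
  f(x*)   = 9

x* = (1.5, 1.5, 2), lambda* = (-4)


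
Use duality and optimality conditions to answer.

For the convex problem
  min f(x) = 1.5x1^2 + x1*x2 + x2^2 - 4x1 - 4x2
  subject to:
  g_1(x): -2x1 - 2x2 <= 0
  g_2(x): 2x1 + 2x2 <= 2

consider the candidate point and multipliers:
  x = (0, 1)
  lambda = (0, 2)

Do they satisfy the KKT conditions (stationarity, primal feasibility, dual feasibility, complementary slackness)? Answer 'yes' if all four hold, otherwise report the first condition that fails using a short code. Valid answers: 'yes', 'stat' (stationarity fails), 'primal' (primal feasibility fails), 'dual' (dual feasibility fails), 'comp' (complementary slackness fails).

Gradient of f: grad f(x) = Q x + c = (-3, -2)
Constraint values g_i(x) = a_i^T x - b_i:
  g_1((0, 1)) = -2
  g_2((0, 1)) = 0
Stationarity residual: grad f(x) + sum_i lambda_i a_i = (1, 2)
  -> stationarity FAILS
Primal feasibility (all g_i <= 0): OK
Dual feasibility (all lambda_i >= 0): OK
Complementary slackness (lambda_i * g_i(x) = 0 for all i): OK

Verdict: the first failing condition is stationarity -> stat.

stat


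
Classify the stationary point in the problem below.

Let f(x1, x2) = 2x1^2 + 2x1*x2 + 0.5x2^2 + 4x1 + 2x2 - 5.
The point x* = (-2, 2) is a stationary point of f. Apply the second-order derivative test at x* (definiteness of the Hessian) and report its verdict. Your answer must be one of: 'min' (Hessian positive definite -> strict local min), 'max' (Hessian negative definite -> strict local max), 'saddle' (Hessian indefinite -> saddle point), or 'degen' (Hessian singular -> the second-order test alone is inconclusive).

Compute the Hessian H = grad^2 f:
  H = [[4, 2], [2, 1]]
Verify stationarity: grad f(x*) = H x* + g = (0, 0).
Eigenvalues of H: 0, 5.
H has a zero eigenvalue (singular; positive semidefinite but not definite), so H is neither positive definite, negative definite, nor indefinite. The second-order test alone is inconclusive -> degen.
(Indeed, f is constant along the null direction of H through x*, so x* is not a strict local extremum.)

degen


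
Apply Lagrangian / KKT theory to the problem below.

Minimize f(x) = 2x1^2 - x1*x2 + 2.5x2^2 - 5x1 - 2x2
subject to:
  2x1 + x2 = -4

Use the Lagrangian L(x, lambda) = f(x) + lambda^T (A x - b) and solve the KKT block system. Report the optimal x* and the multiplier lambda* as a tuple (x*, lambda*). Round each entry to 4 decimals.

Form the Lagrangian:
  L(x, lambda) = (1/2) x^T Q x + c^T x + lambda^T (A x - b)
Stationarity (grad_x L = 0): Q x + c + A^T lambda = 0.
Primal feasibility: A x = b.

This gives the KKT block system:
  [ Q   A^T ] [ x     ]   [-c ]
  [ A    0  ] [ lambda ] = [ b ]

Solving the linear system:
  x*      = (-1.5357, -0.9286)
  lambda* = (5.1071)
  f(x*)   = 14.9821

x* = (-1.5357, -0.9286), lambda* = (5.1071)


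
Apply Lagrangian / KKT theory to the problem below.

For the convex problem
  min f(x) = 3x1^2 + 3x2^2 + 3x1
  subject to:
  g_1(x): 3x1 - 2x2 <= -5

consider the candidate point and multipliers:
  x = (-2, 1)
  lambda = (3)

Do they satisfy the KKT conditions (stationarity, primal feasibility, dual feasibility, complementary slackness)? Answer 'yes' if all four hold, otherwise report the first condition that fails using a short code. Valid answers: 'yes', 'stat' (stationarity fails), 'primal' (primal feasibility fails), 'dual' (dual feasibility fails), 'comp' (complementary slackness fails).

Gradient of f: grad f(x) = Q x + c = (-9, 6)
Constraint values g_i(x) = a_i^T x - b_i:
  g_1((-2, 1)) = -3
Stationarity residual: grad f(x) + sum_i lambda_i a_i = (0, 0)
  -> stationarity OK
Primal feasibility (all g_i <= 0): OK
Dual feasibility (all lambda_i >= 0): OK
Complementary slackness (lambda_i * g_i(x) = 0 for all i): FAILS

Verdict: the first failing condition is complementary_slackness -> comp.

comp


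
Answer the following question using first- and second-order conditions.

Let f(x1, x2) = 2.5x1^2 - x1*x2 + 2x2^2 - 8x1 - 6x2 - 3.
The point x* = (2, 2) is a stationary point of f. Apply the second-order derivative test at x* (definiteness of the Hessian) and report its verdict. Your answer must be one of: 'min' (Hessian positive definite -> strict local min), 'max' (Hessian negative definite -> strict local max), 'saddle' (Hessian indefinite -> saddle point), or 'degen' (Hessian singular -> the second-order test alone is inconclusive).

Compute the Hessian H = grad^2 f:
  H = [[5, -1], [-1, 4]]
Verify stationarity: grad f(x*) = H x* + g = (0, 0).
Eigenvalues of H: 3.382, 5.618.
Both eigenvalues > 0, so H is positive definite -> x* is a strict local min.

min


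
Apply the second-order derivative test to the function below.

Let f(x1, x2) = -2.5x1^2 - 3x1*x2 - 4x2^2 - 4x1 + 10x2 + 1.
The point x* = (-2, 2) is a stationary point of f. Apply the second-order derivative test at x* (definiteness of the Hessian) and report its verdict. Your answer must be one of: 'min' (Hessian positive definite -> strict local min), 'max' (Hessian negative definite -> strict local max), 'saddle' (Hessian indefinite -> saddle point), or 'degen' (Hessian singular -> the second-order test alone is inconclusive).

Compute the Hessian H = grad^2 f:
  H = [[-5, -3], [-3, -8]]
Verify stationarity: grad f(x*) = H x* + g = (0, 0).
Eigenvalues of H: -9.8541, -3.1459.
Both eigenvalues < 0, so H is negative definite -> x* is a strict local max.

max


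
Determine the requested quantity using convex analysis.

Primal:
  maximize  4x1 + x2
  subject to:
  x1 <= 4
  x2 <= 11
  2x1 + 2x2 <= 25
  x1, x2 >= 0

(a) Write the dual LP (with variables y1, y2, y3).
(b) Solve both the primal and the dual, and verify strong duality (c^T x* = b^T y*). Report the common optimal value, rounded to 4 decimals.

The standard primal-dual pair for 'max c^T x s.t. A x <= b, x >= 0' is:
  Dual:  min b^T y  s.t.  A^T y >= c,  y >= 0.

So the dual LP is:
  minimize  4y1 + 11y2 + 25y3
  subject to:
    y1 + 2y3 >= 4
    y2 + 2y3 >= 1
    y1, y2, y3 >= 0

Solving the primal: x* = (4, 8.5).
  primal value c^T x* = 24.5.
Solving the dual: y* = (3, 0, 0.5).
  dual value b^T y* = 24.5.
Strong duality: c^T x* = b^T y*. Confirmed.

24.5


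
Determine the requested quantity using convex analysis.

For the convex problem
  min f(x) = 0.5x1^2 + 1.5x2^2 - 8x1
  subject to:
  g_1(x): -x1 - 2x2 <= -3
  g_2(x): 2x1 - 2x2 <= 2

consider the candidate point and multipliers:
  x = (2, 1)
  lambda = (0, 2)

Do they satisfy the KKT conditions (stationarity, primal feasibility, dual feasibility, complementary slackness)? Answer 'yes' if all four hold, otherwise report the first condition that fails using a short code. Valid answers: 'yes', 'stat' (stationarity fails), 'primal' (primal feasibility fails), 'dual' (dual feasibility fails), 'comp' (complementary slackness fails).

Gradient of f: grad f(x) = Q x + c = (-6, 3)
Constraint values g_i(x) = a_i^T x - b_i:
  g_1((2, 1)) = -1
  g_2((2, 1)) = 0
Stationarity residual: grad f(x) + sum_i lambda_i a_i = (-2, -1)
  -> stationarity FAILS
Primal feasibility (all g_i <= 0): OK
Dual feasibility (all lambda_i >= 0): OK
Complementary slackness (lambda_i * g_i(x) = 0 for all i): OK

Verdict: the first failing condition is stationarity -> stat.

stat


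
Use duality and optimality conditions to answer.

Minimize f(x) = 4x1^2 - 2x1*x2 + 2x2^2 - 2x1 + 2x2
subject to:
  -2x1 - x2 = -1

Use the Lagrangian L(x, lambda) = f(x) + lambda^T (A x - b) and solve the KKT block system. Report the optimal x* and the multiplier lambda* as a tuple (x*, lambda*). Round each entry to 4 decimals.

Form the Lagrangian:
  L(x, lambda) = (1/2) x^T Q x + c^T x + lambda^T (A x - b)
Stationarity (grad_x L = 0): Q x + c + A^T lambda = 0.
Primal feasibility: A x = b.

This gives the KKT block system:
  [ Q   A^T ] [ x     ]   [-c ]
  [ A    0  ] [ lambda ] = [ b ]

Solving the linear system:
  x*      = (0.5, 0)
  lambda* = (1)
  f(x*)   = 0

x* = (0.5, 0), lambda* = (1)


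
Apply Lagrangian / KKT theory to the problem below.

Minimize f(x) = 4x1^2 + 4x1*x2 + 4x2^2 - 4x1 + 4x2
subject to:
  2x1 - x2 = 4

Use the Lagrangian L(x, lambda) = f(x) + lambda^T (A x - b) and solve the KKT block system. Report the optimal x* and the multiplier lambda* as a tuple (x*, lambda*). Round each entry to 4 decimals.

Form the Lagrangian:
  L(x, lambda) = (1/2) x^T Q x + c^T x + lambda^T (A x - b)
Stationarity (grad_x L = 0): Q x + c + A^T lambda = 0.
Primal feasibility: A x = b.

This gives the KKT block system:
  [ Q   A^T ] [ x     ]   [-c ]
  [ A    0  ] [ lambda ] = [ b ]

Solving the linear system:
  x*      = (1.3571, -1.2857)
  lambda* = (-0.8571)
  f(x*)   = -3.5714

x* = (1.3571, -1.2857), lambda* = (-0.8571)


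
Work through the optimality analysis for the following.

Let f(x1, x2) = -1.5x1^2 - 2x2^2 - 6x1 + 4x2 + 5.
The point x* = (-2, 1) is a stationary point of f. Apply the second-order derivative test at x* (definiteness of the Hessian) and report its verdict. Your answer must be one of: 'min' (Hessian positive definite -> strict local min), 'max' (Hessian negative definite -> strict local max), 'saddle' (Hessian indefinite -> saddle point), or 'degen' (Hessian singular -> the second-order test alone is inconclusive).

Compute the Hessian H = grad^2 f:
  H = [[-3, 0], [0, -4]]
Verify stationarity: grad f(x*) = H x* + g = (0, 0).
Eigenvalues of H: -4, -3.
Both eigenvalues < 0, so H is negative definite -> x* is a strict local max.

max


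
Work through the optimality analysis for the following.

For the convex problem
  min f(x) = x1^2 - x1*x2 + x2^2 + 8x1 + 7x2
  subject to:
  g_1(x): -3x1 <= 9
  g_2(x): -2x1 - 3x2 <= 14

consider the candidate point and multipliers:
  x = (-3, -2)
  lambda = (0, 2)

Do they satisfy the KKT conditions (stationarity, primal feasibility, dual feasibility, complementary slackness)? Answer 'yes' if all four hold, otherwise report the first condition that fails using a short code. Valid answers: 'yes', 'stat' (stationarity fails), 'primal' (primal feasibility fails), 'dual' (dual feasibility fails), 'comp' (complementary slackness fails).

Gradient of f: grad f(x) = Q x + c = (4, 6)
Constraint values g_i(x) = a_i^T x - b_i:
  g_1((-3, -2)) = 0
  g_2((-3, -2)) = -2
Stationarity residual: grad f(x) + sum_i lambda_i a_i = (0, 0)
  -> stationarity OK
Primal feasibility (all g_i <= 0): OK
Dual feasibility (all lambda_i >= 0): OK
Complementary slackness (lambda_i * g_i(x) = 0 for all i): FAILS

Verdict: the first failing condition is complementary_slackness -> comp.

comp


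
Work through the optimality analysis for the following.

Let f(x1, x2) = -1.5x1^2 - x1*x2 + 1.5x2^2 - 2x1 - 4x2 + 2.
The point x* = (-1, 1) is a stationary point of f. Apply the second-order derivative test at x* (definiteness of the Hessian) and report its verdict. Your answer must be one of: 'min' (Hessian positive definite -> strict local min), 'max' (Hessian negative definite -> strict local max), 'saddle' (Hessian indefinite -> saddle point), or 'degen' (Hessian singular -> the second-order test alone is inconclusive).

Compute the Hessian H = grad^2 f:
  H = [[-3, -1], [-1, 3]]
Verify stationarity: grad f(x*) = H x* + g = (0, 0).
Eigenvalues of H: -3.1623, 3.1623.
Eigenvalues have mixed signs, so H is indefinite -> x* is a saddle point.

saddle


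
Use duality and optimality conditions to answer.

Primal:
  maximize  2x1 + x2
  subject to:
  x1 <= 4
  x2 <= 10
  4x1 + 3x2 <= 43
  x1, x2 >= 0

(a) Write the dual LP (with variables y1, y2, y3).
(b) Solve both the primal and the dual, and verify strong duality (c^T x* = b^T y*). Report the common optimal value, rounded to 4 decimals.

The standard primal-dual pair for 'max c^T x s.t. A x <= b, x >= 0' is:
  Dual:  min b^T y  s.t.  A^T y >= c,  y >= 0.

So the dual LP is:
  minimize  4y1 + 10y2 + 43y3
  subject to:
    y1 + 4y3 >= 2
    y2 + 3y3 >= 1
    y1, y2, y3 >= 0

Solving the primal: x* = (4, 9).
  primal value c^T x* = 17.
Solving the dual: y* = (0.6667, 0, 0.3333).
  dual value b^T y* = 17.
Strong duality: c^T x* = b^T y*. Confirmed.

17


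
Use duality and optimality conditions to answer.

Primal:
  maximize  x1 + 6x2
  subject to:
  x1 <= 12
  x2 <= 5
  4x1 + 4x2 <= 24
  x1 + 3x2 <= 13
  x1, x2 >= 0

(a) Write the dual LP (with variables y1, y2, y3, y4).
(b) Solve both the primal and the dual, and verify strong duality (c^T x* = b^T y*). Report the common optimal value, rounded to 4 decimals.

The standard primal-dual pair for 'max c^T x s.t. A x <= b, x >= 0' is:
  Dual:  min b^T y  s.t.  A^T y >= c,  y >= 0.

So the dual LP is:
  minimize  12y1 + 5y2 + 24y3 + 13y4
  subject to:
    y1 + 4y3 + y4 >= 1
    y2 + 4y3 + 3y4 >= 6
    y1, y2, y3, y4 >= 0

Solving the primal: x* = (0, 4.3333).
  primal value c^T x* = 26.
Solving the dual: y* = (0, 0, 0, 2).
  dual value b^T y* = 26.
Strong duality: c^T x* = b^T y*. Confirmed.

26


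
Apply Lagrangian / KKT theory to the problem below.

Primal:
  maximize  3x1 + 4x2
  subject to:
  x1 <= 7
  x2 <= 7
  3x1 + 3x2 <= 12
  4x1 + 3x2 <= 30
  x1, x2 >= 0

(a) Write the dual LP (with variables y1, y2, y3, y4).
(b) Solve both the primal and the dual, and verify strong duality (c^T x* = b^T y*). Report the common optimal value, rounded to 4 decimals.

The standard primal-dual pair for 'max c^T x s.t. A x <= b, x >= 0' is:
  Dual:  min b^T y  s.t.  A^T y >= c,  y >= 0.

So the dual LP is:
  minimize  7y1 + 7y2 + 12y3 + 30y4
  subject to:
    y1 + 3y3 + 4y4 >= 3
    y2 + 3y3 + 3y4 >= 4
    y1, y2, y3, y4 >= 0

Solving the primal: x* = (0, 4).
  primal value c^T x* = 16.
Solving the dual: y* = (0, 0, 1.3333, 0).
  dual value b^T y* = 16.
Strong duality: c^T x* = b^T y*. Confirmed.

16


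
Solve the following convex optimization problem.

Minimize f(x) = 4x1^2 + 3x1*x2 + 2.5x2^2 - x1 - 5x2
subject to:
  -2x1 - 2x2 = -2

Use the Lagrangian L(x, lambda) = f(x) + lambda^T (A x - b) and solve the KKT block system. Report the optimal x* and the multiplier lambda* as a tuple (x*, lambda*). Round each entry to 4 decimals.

Form the Lagrangian:
  L(x, lambda) = (1/2) x^T Q x + c^T x + lambda^T (A x - b)
Stationarity (grad_x L = 0): Q x + c + A^T lambda = 0.
Primal feasibility: A x = b.

This gives the KKT block system:
  [ Q   A^T ] [ x     ]   [-c ]
  [ A    0  ] [ lambda ] = [ b ]

Solving the linear system:
  x*      = (-0.2857, 1.2857)
  lambda* = (0.2857)
  f(x*)   = -2.7857

x* = (-0.2857, 1.2857), lambda* = (0.2857)


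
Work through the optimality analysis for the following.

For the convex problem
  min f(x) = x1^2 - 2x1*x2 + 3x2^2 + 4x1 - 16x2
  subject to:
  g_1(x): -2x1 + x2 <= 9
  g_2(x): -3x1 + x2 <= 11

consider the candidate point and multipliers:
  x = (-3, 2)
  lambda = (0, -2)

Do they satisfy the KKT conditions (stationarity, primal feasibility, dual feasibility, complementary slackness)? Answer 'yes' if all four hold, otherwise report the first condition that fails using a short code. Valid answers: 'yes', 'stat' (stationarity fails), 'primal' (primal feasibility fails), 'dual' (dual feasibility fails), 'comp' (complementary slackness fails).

Gradient of f: grad f(x) = Q x + c = (-6, 2)
Constraint values g_i(x) = a_i^T x - b_i:
  g_1((-3, 2)) = -1
  g_2((-3, 2)) = 0
Stationarity residual: grad f(x) + sum_i lambda_i a_i = (0, 0)
  -> stationarity OK
Primal feasibility (all g_i <= 0): OK
Dual feasibility (all lambda_i >= 0): FAILS
Complementary slackness (lambda_i * g_i(x) = 0 for all i): OK

Verdict: the first failing condition is dual_feasibility -> dual.

dual


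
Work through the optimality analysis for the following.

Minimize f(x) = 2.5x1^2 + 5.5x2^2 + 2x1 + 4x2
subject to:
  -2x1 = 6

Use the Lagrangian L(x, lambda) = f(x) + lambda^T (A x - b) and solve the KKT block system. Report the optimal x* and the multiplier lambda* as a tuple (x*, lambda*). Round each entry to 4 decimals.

Form the Lagrangian:
  L(x, lambda) = (1/2) x^T Q x + c^T x + lambda^T (A x - b)
Stationarity (grad_x L = 0): Q x + c + A^T lambda = 0.
Primal feasibility: A x = b.

This gives the KKT block system:
  [ Q   A^T ] [ x     ]   [-c ]
  [ A    0  ] [ lambda ] = [ b ]

Solving the linear system:
  x*      = (-3, -0.3636)
  lambda* = (-6.5)
  f(x*)   = 15.7727

x* = (-3, -0.3636), lambda* = (-6.5)


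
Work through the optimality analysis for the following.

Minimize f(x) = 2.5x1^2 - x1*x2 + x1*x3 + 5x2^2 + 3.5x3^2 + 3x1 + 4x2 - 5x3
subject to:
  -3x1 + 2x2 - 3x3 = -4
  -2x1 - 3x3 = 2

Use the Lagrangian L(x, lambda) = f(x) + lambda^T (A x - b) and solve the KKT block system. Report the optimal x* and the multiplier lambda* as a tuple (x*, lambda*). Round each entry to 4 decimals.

Form the Lagrangian:
  L(x, lambda) = (1/2) x^T Q x + c^T x + lambda^T (A x - b)
Stationarity (grad_x L = 0): Q x + c + A^T lambda = 0.
Primal feasibility: A x = b.

This gives the KKT block system:
  [ Q   A^T ] [ x     ]   [-c ]
  [ A    0  ] [ lambda ] = [ b ]

Solving the linear system:
  x*      = (0.1477, -2.9262, -0.7651)
  lambda* = (12.7047, -16.1074)
  f(x*)   = 37.7987

x* = (0.1477, -2.9262, -0.7651), lambda* = (12.7047, -16.1074)


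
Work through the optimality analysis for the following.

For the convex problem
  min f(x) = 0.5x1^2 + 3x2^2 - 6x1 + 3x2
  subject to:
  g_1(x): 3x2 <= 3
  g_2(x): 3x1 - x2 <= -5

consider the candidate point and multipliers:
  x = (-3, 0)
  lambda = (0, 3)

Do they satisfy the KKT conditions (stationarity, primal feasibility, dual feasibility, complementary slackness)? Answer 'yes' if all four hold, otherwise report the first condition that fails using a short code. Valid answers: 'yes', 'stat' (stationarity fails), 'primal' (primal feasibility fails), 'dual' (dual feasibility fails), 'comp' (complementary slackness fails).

Gradient of f: grad f(x) = Q x + c = (-9, 3)
Constraint values g_i(x) = a_i^T x - b_i:
  g_1((-3, 0)) = -3
  g_2((-3, 0)) = -4
Stationarity residual: grad f(x) + sum_i lambda_i a_i = (0, 0)
  -> stationarity OK
Primal feasibility (all g_i <= 0): OK
Dual feasibility (all lambda_i >= 0): OK
Complementary slackness (lambda_i * g_i(x) = 0 for all i): FAILS

Verdict: the first failing condition is complementary_slackness -> comp.

comp


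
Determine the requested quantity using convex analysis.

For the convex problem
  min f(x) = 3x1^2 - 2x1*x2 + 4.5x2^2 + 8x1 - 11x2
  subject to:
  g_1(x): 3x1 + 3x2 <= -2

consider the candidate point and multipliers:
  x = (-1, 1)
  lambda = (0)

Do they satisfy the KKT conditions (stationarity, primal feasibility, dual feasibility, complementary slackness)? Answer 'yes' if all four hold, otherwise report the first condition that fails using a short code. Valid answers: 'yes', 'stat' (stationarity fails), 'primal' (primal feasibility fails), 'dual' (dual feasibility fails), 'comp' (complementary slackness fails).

Gradient of f: grad f(x) = Q x + c = (0, 0)
Constraint values g_i(x) = a_i^T x - b_i:
  g_1((-1, 1)) = 2
Stationarity residual: grad f(x) + sum_i lambda_i a_i = (0, 0)
  -> stationarity OK
Primal feasibility (all g_i <= 0): FAILS
Dual feasibility (all lambda_i >= 0): OK
Complementary slackness (lambda_i * g_i(x) = 0 for all i): OK

Verdict: the first failing condition is primal_feasibility -> primal.

primal


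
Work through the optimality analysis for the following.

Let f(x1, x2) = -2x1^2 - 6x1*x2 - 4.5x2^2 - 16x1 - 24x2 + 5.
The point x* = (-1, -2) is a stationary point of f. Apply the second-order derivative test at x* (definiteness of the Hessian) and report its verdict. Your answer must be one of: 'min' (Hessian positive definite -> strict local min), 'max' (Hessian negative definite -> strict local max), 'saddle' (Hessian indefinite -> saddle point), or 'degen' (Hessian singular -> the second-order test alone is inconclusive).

Compute the Hessian H = grad^2 f:
  H = [[-4, -6], [-6, -9]]
Verify stationarity: grad f(x*) = H x* + g = (0, 0).
Eigenvalues of H: -13, 0.
H has a zero eigenvalue (singular; negative semidefinite but not definite), so H is neither positive definite, negative definite, nor indefinite. The second-order test alone is inconclusive -> degen.
(Indeed, f is constant along the null direction of H through x*, so x* is not a strict local extremum.)

degen


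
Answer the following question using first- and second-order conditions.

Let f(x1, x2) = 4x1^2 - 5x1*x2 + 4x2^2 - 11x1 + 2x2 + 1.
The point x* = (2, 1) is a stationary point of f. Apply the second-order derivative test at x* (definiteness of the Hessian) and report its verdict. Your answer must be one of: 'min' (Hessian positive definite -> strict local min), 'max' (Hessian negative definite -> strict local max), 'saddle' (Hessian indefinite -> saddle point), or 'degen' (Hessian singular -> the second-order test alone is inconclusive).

Compute the Hessian H = grad^2 f:
  H = [[8, -5], [-5, 8]]
Verify stationarity: grad f(x*) = H x* + g = (0, 0).
Eigenvalues of H: 3, 13.
Both eigenvalues > 0, so H is positive definite -> x* is a strict local min.

min


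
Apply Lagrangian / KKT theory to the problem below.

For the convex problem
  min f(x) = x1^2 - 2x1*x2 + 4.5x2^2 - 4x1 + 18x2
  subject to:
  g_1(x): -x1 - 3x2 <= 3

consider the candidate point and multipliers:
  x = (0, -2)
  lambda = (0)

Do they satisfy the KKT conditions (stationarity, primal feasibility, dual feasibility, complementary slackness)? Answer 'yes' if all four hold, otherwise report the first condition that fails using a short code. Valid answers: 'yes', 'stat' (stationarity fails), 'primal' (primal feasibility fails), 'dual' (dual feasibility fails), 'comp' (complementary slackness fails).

Gradient of f: grad f(x) = Q x + c = (0, 0)
Constraint values g_i(x) = a_i^T x - b_i:
  g_1((0, -2)) = 3
Stationarity residual: grad f(x) + sum_i lambda_i a_i = (0, 0)
  -> stationarity OK
Primal feasibility (all g_i <= 0): FAILS
Dual feasibility (all lambda_i >= 0): OK
Complementary slackness (lambda_i * g_i(x) = 0 for all i): OK

Verdict: the first failing condition is primal_feasibility -> primal.

primal


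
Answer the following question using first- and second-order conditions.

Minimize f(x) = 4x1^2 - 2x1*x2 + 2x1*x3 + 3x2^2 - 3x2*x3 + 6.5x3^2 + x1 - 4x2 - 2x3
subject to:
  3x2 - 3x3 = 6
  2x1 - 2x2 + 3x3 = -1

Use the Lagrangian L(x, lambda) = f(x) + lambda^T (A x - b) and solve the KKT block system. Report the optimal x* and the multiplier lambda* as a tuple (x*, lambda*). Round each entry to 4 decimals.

Form the Lagrangian:
  L(x, lambda) = (1/2) x^T Q x + c^T x + lambda^T (A x - b)
Stationarity (grad_x L = 0): Q x + c + A^T lambda = 0.
Primal feasibility: A x = b.

This gives the KKT block system:
  [ Q   A^T ] [ x     ]   [-c ]
  [ A    0  ] [ lambda ] = [ b ]

Solving the linear system:
  x*      = (1.35, 2.3, 0.3)
  lambda* = (-4.6667, -3.9)
  f(x*)   = 7.825

x* = (1.35, 2.3, 0.3), lambda* = (-4.6667, -3.9)


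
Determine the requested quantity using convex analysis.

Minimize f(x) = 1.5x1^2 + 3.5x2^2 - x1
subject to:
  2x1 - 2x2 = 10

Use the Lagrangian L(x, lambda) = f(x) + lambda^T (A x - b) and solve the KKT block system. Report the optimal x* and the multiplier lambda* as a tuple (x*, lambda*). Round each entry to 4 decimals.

Form the Lagrangian:
  L(x, lambda) = (1/2) x^T Q x + c^T x + lambda^T (A x - b)
Stationarity (grad_x L = 0): Q x + c + A^T lambda = 0.
Primal feasibility: A x = b.

This gives the KKT block system:
  [ Q   A^T ] [ x     ]   [-c ]
  [ A    0  ] [ lambda ] = [ b ]

Solving the linear system:
  x*      = (3.6, -1.4)
  lambda* = (-4.9)
  f(x*)   = 22.7

x* = (3.6, -1.4), lambda* = (-4.9)


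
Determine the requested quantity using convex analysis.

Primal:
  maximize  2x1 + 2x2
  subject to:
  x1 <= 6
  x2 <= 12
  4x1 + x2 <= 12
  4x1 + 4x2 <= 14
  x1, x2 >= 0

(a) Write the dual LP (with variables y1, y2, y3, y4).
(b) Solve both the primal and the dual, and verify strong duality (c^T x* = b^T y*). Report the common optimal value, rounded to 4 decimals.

The standard primal-dual pair for 'max c^T x s.t. A x <= b, x >= 0' is:
  Dual:  min b^T y  s.t.  A^T y >= c,  y >= 0.

So the dual LP is:
  minimize  6y1 + 12y2 + 12y3 + 14y4
  subject to:
    y1 + 4y3 + 4y4 >= 2
    y2 + y3 + 4y4 >= 2
    y1, y2, y3, y4 >= 0

Solving the primal: x* = (2.8333, 0.6667).
  primal value c^T x* = 7.
Solving the dual: y* = (0, 0, 0, 0.5).
  dual value b^T y* = 7.
Strong duality: c^T x* = b^T y*. Confirmed.

7


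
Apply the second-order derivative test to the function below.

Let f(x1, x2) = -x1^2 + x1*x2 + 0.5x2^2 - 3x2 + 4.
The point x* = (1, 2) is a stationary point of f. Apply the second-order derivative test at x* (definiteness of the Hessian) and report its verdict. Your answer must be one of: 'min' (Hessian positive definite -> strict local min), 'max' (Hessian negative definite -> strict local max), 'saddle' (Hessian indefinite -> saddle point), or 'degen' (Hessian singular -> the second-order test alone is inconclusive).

Compute the Hessian H = grad^2 f:
  H = [[-2, 1], [1, 1]]
Verify stationarity: grad f(x*) = H x* + g = (0, 0).
Eigenvalues of H: -2.3028, 1.3028.
Eigenvalues have mixed signs, so H is indefinite -> x* is a saddle point.

saddle
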